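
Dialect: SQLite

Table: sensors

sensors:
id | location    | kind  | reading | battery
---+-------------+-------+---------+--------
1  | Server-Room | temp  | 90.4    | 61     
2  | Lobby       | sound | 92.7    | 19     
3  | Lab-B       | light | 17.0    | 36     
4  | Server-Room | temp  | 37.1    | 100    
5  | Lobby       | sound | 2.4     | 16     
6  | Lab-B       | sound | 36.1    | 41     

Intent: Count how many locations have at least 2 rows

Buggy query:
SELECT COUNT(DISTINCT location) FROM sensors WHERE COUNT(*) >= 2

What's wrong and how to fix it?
Bug: WHERE filters individual rows, not groups, so a group-level COUNT is invalid there

Fix: Group first with HAVING COUNT(*) >= 2, then COUNT the resulting groups

Corrected query:
SELECT COUNT(*) FROM (SELECT location FROM sensors GROUP BY location HAVING COUNT(*) >= 2)

Result:
COUNT(*)
--------
3       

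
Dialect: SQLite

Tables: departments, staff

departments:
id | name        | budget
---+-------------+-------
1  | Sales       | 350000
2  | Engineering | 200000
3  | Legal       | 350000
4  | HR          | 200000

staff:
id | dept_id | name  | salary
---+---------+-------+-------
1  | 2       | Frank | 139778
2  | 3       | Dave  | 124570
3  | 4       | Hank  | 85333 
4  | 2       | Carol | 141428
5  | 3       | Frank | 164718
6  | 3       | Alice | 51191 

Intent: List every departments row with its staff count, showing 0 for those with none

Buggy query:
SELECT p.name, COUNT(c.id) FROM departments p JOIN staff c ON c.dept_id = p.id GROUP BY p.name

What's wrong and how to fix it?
Bug: INNER JOIN drops departments rows that have no matching staff rows

Fix: Switch to LEFT JOIN to retain unmatched parent rows

Corrected query:
SELECT p.name, COUNT(c.id) FROM departments p LEFT JOIN staff c ON c.dept_id = p.id GROUP BY p.name

Result:
name        | COUNT(c.id)
------------+------------
Engineering | 2          
HR          | 1          
Legal       | 3          
Sales       | 0          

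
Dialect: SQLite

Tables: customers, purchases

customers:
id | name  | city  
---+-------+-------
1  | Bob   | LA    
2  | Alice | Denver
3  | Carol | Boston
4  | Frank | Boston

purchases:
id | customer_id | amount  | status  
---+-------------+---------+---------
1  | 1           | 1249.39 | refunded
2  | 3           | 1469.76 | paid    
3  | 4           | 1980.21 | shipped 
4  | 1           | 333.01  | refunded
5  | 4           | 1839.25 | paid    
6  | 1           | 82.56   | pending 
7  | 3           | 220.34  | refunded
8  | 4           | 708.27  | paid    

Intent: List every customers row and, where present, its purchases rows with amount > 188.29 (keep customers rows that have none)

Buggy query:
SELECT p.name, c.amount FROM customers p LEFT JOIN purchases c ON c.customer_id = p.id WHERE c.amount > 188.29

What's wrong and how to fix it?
Bug: A WHERE condition on the right-hand table after LEFT JOIN drops unmatched parents

Fix: Move the right-table condition into the ON clause so unmatched parents are kept

Corrected query:
SELECT p.name, c.amount FROM customers p LEFT JOIN purchases c ON c.customer_id = p.id AND c.amount > 188.29

Result:
name  | amount 
------+--------
Bob   | 333.01 
Bob   | 1249.39
Alice | NULL   
Carol | 220.34 
Carol | 1469.76
Frank | 708.27 
Frank | 1839.25
Frank | 1980.21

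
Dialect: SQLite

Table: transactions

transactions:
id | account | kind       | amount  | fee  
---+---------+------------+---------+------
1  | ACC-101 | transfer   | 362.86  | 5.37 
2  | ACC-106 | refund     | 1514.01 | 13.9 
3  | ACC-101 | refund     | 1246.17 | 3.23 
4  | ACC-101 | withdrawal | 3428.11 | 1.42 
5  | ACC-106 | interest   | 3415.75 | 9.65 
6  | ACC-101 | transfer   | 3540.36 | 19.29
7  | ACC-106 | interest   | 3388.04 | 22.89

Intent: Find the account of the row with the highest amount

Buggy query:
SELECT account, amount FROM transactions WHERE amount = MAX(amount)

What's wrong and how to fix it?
Bug: MAX(amount) is an aggregate and cannot be used directly in WHERE

Fix: Use a subquery: WHERE amount = (SELECT MAX(amount) FROM transactions)

Corrected query:
SELECT account, amount FROM transactions WHERE amount = (SELECT MAX(amount) FROM transactions)

Result:
account | amount 
--------+--------
ACC-101 | 3540.36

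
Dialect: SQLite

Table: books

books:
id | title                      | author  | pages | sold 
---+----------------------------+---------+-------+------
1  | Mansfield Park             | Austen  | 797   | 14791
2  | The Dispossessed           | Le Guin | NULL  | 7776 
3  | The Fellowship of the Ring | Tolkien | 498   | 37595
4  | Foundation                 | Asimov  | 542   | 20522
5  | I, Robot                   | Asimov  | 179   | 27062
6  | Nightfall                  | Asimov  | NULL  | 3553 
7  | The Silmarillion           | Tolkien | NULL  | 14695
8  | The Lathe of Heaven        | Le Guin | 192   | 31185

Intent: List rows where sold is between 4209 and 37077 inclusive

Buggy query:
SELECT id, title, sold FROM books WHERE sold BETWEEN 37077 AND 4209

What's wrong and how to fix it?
Bug: The bounds are reversed; BETWEEN a AND b requires a <= b to match anything

Fix: Write BETWEEN 4209 AND 37077

Corrected query:
SELECT id, title, sold FROM books WHERE sold BETWEEN 4209 AND 37077

Result:
id | title               | sold 
---+---------------------+------
1  | Mansfield Park      | 14791
2  | The Dispossessed    | 7776 
4  | Foundation          | 20522
5  | I, Robot            | 27062
7  | The Silmarillion    | 14695
8  | The Lathe of Heaven | 31185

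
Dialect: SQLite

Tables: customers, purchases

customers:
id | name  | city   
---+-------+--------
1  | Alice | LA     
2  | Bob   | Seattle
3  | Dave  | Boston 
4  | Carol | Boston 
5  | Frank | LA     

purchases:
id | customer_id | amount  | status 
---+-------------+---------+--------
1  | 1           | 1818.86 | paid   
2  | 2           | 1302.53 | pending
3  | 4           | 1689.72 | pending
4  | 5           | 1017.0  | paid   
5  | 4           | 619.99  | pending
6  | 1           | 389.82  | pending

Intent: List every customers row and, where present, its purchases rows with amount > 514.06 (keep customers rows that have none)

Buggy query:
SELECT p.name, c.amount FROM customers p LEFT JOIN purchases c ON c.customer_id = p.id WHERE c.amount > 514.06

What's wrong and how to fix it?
Bug: Filtering c.amount in WHERE discards the NULL rows produced by LEFT JOIN, turning it into an inner join

Fix: Put 'c.amount > 514.06' in the JOIN's ON clause instead of WHERE

Corrected query:
SELECT p.name, c.amount FROM customers p LEFT JOIN purchases c ON c.customer_id = p.id AND c.amount > 514.06

Result:
name  | amount 
------+--------
Alice | 1818.86
Bob   | 1302.53
Dave  | NULL   
Carol | 619.99 
Carol | 1689.72
Frank | 1017   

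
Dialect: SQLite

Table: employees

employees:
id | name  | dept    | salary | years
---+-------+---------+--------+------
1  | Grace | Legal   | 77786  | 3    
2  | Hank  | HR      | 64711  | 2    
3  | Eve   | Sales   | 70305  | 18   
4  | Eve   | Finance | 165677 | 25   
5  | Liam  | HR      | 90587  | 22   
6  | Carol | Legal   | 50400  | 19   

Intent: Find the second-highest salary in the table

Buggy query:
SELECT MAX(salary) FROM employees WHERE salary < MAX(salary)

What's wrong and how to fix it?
Bug: The inner MAX is an aggregate inside WHERE, which is not allowed

Fix: Put the inner MAX in a scalar subquery

Corrected query:
SELECT MAX(salary) FROM employees WHERE salary < (SELECT MAX(salary) FROM employees)

Result:
MAX(salary)
-----------
90587      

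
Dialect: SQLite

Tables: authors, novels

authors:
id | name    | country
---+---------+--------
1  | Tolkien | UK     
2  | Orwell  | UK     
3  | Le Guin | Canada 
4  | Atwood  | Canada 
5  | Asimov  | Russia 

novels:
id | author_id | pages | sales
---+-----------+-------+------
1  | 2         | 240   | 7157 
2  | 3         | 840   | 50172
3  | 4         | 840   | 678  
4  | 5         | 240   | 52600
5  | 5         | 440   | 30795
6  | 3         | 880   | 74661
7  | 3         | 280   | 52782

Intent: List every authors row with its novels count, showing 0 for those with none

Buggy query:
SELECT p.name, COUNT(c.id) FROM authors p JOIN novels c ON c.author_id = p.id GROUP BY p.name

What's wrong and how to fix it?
Bug: An inner join excludes parents with zero children

Fix: Use LEFT JOIN so parents without children still appear (COUNT(c.id) gives 0)

Corrected query:
SELECT p.name, COUNT(c.id) FROM authors p LEFT JOIN novels c ON c.author_id = p.id GROUP BY p.name

Result:
name    | COUNT(c.id)
--------+------------
Asimov  | 2          
Atwood  | 1          
Le Guin | 3          
Orwell  | 1          
Tolkien | 0          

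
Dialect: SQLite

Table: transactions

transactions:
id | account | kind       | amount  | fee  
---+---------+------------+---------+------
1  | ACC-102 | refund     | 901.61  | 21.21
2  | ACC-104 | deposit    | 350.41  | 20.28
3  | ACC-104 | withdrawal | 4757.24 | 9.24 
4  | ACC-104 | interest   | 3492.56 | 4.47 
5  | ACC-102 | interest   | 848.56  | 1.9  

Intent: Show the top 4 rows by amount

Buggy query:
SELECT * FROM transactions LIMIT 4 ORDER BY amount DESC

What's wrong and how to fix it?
Bug: ORDER BY cannot follow LIMIT; LIMIT is the final clause

Fix: Swap the clauses: ORDER BY first, then LIMIT

Corrected query:
SELECT * FROM transactions ORDER BY amount DESC LIMIT 4

Result:
id | account | kind       | amount  | fee  
---+---------+------------+---------+------
3  | ACC-104 | withdrawal | 4757.24 | 9.24 
4  | ACC-104 | interest   | 3492.56 | 4.47 
1  | ACC-102 | refund     | 901.61  | 21.21
5  | ACC-102 | interest   | 848.56  | 1.9  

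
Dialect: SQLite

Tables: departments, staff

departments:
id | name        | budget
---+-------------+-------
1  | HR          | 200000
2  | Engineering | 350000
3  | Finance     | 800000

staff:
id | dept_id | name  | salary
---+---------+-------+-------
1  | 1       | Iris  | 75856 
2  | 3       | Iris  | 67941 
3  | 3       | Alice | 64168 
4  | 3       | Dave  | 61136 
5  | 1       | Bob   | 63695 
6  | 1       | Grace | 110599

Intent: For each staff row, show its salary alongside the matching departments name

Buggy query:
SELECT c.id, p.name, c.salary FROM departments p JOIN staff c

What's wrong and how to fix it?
Bug: JOIN with no ON clause produces a cartesian product; every staff row pairs with every departments row

Fix: Specify the join condition linking the foreign key to the parent id

Corrected query:
SELECT c.id, p.name, c.salary FROM departments p JOIN staff c ON c.dept_id = p.id

Result:
id | name    | salary
---+---------+-------
1  | HR      | 75856 
2  | Finance | 67941 
3  | Finance | 64168 
4  | Finance | 61136 
5  | HR      | 63695 
6  | HR      | 110599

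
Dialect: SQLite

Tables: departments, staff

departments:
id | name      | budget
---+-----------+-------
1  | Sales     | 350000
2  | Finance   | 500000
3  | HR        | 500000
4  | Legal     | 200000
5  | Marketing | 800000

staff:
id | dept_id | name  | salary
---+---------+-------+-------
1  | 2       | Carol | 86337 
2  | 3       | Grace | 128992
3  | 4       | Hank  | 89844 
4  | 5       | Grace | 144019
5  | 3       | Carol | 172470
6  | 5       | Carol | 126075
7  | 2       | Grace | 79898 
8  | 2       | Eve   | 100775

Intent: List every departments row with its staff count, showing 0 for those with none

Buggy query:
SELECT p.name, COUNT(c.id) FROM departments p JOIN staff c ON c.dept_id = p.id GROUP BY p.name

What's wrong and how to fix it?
Bug: INNER JOIN drops departments rows that have no matching staff rows

Fix: Switch to LEFT JOIN to retain unmatched parent rows

Corrected query:
SELECT p.name, COUNT(c.id) FROM departments p LEFT JOIN staff c ON c.dept_id = p.id GROUP BY p.name

Result:
name      | COUNT(c.id)
----------+------------
Finance   | 3          
HR        | 2          
Legal     | 1          
Marketing | 2          
Sales     | 0          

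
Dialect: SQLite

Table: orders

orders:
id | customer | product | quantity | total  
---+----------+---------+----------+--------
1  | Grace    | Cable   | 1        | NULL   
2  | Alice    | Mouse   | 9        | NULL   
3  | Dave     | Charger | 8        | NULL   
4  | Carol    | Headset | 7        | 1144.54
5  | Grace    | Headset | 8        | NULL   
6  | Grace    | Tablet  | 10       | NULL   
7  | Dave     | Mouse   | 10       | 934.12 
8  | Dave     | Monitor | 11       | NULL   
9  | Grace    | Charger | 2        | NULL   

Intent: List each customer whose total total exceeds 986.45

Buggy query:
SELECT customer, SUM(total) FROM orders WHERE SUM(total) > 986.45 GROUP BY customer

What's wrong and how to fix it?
Bug: WHERE runs before GROUP BY, so aggregates aren't available there

Fix: Move the aggregate condition to a HAVING clause

Corrected query:
SELECT customer, SUM(total) FROM orders GROUP BY customer HAVING SUM(total) > 986.45

Result:
customer | SUM(total)
---------+-----------
Carol    | 1144.54   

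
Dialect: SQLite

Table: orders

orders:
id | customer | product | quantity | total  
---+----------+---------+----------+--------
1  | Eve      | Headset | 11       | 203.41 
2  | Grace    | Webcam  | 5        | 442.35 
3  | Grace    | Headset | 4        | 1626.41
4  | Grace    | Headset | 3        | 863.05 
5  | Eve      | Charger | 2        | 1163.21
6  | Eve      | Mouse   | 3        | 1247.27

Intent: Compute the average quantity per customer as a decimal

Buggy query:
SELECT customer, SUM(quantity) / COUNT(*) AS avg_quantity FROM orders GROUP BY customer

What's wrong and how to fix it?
Bug: SUM(quantity) and COUNT(*) are both integers; the division truncates the fractional part

Fix: Cast one side to REAL so the division keeps the fractional part

Corrected query:
SELECT customer, SUM(quantity) * 1.0 / COUNT(*) AS avg_quantity FROM orders GROUP BY customer

Result:
customer | avg_quantity
---------+-------------
Eve      | 5.333333    
Grace    | 4           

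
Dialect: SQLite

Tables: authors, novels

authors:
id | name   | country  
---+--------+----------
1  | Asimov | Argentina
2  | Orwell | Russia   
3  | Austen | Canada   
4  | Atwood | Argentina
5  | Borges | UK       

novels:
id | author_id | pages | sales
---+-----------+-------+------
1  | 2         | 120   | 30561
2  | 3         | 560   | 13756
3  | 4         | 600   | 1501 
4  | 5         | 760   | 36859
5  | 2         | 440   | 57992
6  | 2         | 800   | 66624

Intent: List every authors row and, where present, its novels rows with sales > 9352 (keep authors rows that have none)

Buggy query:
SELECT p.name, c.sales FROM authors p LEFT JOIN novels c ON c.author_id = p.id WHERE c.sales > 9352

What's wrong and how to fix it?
Bug: A WHERE condition on the right-hand table after LEFT JOIN drops unmatched parents

Fix: Put 'c.sales > 9352' in the JOIN's ON clause instead of WHERE

Corrected query:
SELECT p.name, c.sales FROM authors p LEFT JOIN novels c ON c.author_id = p.id AND c.sales > 9352

Result:
name   | sales
-------+------
Asimov | NULL 
Orwell | 30561
Orwell | 57992
Orwell | 66624
Austen | 13756
Atwood | NULL 
Borges | 36859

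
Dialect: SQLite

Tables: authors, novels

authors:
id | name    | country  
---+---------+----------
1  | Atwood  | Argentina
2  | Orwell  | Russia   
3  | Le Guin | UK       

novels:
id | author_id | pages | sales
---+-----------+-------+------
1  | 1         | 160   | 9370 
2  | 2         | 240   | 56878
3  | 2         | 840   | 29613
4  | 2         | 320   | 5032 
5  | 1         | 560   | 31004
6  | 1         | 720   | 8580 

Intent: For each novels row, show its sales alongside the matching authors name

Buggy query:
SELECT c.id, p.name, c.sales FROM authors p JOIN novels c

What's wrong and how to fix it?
Bug: Missing join condition: each novels row is matched to all authors rows instead of just its own

Fix: Add ON c.author_id = p.id to the JOIN

Corrected query:
SELECT c.id, p.name, c.sales FROM authors p JOIN novels c ON c.author_id = p.id

Result:
id | name   | sales
---+--------+------
1  | Atwood | 9370 
2  | Orwell | 56878
3  | Orwell | 29613
4  | Orwell | 5032 
5  | Atwood | 31004
6  | Atwood | 8580 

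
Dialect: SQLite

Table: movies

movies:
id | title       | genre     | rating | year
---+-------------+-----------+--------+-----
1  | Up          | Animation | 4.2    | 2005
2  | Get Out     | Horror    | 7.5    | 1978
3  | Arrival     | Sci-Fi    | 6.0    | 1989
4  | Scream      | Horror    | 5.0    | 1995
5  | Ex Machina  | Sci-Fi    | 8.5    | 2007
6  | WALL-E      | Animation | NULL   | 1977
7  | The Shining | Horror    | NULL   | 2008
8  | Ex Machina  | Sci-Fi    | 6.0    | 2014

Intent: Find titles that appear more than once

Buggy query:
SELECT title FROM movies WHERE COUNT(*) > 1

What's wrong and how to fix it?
Bug: COUNT(*) is an aggregate and cannot be used in WHERE

Fix: Group first, then use HAVING for the count condition

Corrected query:
SELECT title FROM movies GROUP BY title HAVING COUNT(*) > 1

Result:
title     
----------
Ex Machina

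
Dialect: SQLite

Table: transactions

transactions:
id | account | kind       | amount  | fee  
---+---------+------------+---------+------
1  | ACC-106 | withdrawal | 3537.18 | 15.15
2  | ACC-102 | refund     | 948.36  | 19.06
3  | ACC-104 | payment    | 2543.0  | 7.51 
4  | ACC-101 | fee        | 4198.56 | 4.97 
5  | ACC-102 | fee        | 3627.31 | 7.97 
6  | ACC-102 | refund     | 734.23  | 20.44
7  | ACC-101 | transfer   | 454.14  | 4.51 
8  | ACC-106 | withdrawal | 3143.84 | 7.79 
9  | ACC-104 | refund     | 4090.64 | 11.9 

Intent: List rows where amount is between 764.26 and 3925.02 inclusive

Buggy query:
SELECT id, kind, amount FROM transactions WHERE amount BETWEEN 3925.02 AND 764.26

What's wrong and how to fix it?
Bug: BETWEEN expects the lower bound first; with 3925.02 AND 764.26 the range is empty

Fix: Swap the bounds so the smaller value comes first

Corrected query:
SELECT id, kind, amount FROM transactions WHERE amount BETWEEN 764.26 AND 3925.02

Result:
id | kind       | amount 
---+------------+--------
1  | withdrawal | 3537.18
2  | refund     | 948.36 
3  | payment    | 2543   
5  | fee        | 3627.31
8  | withdrawal | 3143.84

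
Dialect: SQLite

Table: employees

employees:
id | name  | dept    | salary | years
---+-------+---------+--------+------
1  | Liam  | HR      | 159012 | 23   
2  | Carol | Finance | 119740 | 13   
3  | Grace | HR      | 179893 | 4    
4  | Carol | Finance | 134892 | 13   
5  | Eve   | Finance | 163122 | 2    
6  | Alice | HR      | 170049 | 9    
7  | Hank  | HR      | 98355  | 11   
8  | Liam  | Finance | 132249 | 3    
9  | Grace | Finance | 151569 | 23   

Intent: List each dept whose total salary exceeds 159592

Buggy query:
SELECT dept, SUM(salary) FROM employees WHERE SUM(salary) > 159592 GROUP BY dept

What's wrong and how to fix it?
Bug: WHERE runs before GROUP BY, so aggregates aren't available there

Fix: Move the aggregate condition to a HAVING clause

Corrected query:
SELECT dept, SUM(salary) FROM employees GROUP BY dept HAVING SUM(salary) > 159592

Result:
dept    | SUM(salary)
--------+------------
Finance | 701572     
HR      | 607309     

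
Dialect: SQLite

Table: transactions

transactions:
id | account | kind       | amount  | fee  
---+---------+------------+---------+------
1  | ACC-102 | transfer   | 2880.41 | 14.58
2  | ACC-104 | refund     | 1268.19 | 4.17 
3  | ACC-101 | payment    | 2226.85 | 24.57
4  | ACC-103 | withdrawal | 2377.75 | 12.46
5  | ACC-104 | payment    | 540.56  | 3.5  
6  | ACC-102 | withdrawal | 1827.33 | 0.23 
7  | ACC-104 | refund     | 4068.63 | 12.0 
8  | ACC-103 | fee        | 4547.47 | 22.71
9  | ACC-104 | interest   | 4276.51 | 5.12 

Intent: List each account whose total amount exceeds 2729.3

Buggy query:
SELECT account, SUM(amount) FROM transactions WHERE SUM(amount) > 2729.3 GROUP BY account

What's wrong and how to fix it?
Bug: SUM(amount) is an aggregate, but WHERE filters rows before aggregation

Fix: Use HAVING (which filters groups after aggregation) instead of WHERE

Corrected query:
SELECT account, SUM(amount) FROM transactions GROUP BY account HAVING SUM(amount) > 2729.3

Result:
account | SUM(amount)
--------+------------
ACC-102 | 4707.74    
ACC-103 | 6925.22    
ACC-104 | 10153.89   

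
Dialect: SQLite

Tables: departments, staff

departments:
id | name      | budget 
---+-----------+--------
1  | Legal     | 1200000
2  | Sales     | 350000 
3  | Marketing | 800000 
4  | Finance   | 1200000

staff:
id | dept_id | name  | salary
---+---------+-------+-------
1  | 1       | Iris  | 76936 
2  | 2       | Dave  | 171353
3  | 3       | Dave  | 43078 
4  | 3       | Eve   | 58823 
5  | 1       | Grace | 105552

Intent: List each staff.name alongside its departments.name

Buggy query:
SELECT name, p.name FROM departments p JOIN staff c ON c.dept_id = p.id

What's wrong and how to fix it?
Bug: 'name' exists in both joined tables, so the database can't tell which one is meant

Fix: Qualify the column with its table alias (c.name)

Corrected query:
SELECT c.name, p.name FROM departments p JOIN staff c ON c.dept_id = p.id

Result:
name  | name     
------+----------
Iris  | Legal    
Dave  | Sales    
Dave  | Marketing
Eve   | Marketing
Grace | Legal    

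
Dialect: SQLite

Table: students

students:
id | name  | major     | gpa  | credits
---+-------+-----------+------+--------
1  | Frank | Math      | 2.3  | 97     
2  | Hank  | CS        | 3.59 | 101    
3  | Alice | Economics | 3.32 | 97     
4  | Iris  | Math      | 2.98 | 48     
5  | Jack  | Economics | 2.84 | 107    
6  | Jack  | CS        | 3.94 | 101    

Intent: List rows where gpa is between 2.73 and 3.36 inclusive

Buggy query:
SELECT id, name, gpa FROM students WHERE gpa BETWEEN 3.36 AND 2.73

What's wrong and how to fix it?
Bug: The bounds are reversed; BETWEEN a AND b requires a <= b to match anything

Fix: Write BETWEEN 2.73 AND 3.36

Corrected query:
SELECT id, name, gpa FROM students WHERE gpa BETWEEN 2.73 AND 3.36

Result:
id | name  | gpa 
---+-------+-----
3  | Alice | 3.32
4  | Iris  | 2.98
5  | Jack  | 2.84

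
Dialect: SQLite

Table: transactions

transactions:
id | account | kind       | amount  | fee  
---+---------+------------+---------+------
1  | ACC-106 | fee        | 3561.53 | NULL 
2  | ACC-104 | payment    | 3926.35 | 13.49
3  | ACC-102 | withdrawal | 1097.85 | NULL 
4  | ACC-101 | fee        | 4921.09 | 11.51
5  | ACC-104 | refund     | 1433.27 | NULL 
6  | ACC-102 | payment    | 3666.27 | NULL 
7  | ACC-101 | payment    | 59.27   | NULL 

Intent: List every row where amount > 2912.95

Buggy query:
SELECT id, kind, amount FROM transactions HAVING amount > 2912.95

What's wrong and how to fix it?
Bug: This is a non-aggregate query (no GROUP BY, no aggregates), so in SQLite the HAVING clause is invalid here; a row-level condition belongs in WHERE

Fix: Replace HAVING with WHERE since the condition applies to individual rows

Corrected query:
SELECT id, kind, amount FROM transactions WHERE amount > 2912.95

Result:
id | kind    | amount 
---+---------+--------
1  | fee     | 3561.53
2  | payment | 3926.35
4  | fee     | 4921.09
6  | payment | 3666.27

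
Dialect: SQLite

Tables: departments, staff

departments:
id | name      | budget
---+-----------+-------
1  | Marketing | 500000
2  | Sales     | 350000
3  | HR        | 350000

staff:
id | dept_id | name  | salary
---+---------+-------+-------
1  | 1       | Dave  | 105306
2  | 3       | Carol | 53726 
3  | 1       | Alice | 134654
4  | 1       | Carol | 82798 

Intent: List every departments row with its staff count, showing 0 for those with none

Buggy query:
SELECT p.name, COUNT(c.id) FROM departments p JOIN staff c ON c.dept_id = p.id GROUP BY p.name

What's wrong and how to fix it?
Bug: An inner join excludes parents with zero children

Fix: Switch to LEFT JOIN to retain unmatched parent rows

Corrected query:
SELECT p.name, COUNT(c.id) FROM departments p LEFT JOIN staff c ON c.dept_id = p.id GROUP BY p.name

Result:
name      | COUNT(c.id)
----------+------------
HR        | 1          
Marketing | 3          
Sales     | 0          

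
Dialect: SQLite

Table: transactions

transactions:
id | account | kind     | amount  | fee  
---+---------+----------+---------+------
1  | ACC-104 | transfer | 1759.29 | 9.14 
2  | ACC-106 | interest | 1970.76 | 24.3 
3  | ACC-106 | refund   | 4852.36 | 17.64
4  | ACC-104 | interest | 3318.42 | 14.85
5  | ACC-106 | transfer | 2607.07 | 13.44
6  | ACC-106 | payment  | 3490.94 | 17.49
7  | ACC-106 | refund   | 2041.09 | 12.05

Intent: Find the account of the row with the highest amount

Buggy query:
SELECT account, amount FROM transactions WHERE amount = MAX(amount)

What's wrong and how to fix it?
Bug: WHERE is evaluated per row; an aggregate over the whole table isn't defined there

Fix: Wrap MAX in a scalar subquery so WHERE compares against a single value

Corrected query:
SELECT account, amount FROM transactions WHERE amount = (SELECT MAX(amount) FROM transactions)

Result:
account | amount 
--------+--------
ACC-106 | 4852.36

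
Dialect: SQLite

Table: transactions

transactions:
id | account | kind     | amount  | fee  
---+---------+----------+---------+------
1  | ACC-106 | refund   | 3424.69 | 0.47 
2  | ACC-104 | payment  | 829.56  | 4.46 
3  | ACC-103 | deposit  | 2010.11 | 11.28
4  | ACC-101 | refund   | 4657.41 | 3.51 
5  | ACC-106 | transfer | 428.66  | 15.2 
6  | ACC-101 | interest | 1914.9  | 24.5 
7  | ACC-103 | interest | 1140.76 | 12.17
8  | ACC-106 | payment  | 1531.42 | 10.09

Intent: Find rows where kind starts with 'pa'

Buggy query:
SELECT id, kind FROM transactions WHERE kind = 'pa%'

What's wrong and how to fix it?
Bug: '=' compares the literal string including the % character; pattern matching needs LIKE

Fix: Use LIKE for wildcard pattern matching

Corrected query:
SELECT id, kind FROM transactions WHERE kind LIKE 'pa%'

Result:
id | kind   
---+--------
2  | payment
8  | payment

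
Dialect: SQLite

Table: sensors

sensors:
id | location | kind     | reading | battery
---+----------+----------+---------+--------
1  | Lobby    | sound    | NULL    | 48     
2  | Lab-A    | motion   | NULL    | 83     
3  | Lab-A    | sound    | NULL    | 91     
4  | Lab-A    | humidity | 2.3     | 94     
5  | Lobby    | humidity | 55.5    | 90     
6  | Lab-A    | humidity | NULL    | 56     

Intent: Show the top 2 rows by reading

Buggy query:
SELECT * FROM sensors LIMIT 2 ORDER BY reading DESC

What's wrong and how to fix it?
Bug: ORDER BY cannot follow LIMIT; LIMIT is the final clause

Fix: Swap the clauses: ORDER BY first, then LIMIT

Corrected query:
SELECT * FROM sensors ORDER BY reading DESC LIMIT 2

Result:
id | location | kind     | reading | battery
---+----------+----------+---------+--------
5  | Lobby    | humidity | 55.5    | 90     
4  | Lab-A    | humidity | 2.3     | 94     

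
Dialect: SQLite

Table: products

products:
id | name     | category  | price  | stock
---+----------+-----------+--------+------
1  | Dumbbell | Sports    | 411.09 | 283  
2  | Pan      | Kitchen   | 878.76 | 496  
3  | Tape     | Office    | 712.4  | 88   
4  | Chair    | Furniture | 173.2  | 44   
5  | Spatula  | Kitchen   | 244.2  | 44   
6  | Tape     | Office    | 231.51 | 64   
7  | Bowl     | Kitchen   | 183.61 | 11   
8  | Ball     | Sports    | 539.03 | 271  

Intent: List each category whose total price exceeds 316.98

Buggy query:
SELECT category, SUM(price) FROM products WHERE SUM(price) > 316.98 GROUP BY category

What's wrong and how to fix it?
Bug: SUM(price) is an aggregate, but WHERE filters rows before aggregation

Fix: Move the aggregate condition to a HAVING clause

Corrected query:
SELECT category, SUM(price) FROM products GROUP BY category HAVING SUM(price) > 316.98

Result:
category | SUM(price)
---------+-----------
Kitchen  | 1306.57   
Office   | 943.91    
Sports   | 950.12    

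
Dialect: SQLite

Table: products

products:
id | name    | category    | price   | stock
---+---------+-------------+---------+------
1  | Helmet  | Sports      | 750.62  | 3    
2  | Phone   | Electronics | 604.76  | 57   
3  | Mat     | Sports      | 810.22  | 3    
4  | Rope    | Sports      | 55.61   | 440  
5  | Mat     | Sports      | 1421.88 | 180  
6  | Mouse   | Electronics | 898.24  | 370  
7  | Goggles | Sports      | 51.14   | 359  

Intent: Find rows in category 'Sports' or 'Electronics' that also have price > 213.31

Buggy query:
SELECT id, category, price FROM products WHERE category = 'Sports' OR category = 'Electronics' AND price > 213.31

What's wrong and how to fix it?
Bug: AND binds tighter than OR, so this parses as category = 'Sports' OR (category = 'Electronics' AND price > 213.31)

Fix: Group the OR with parentheses (or use IN), then AND the threshold

Corrected query:
SELECT id, category, price FROM products WHERE (category = 'Sports' OR category = 'Electronics') AND price > 213.31

Result:
id | category    | price  
---+-------------+--------
1  | Sports      | 750.62 
2  | Electronics | 604.76 
3  | Sports      | 810.22 
5  | Sports      | 1421.88
6  | Electronics | 898.24 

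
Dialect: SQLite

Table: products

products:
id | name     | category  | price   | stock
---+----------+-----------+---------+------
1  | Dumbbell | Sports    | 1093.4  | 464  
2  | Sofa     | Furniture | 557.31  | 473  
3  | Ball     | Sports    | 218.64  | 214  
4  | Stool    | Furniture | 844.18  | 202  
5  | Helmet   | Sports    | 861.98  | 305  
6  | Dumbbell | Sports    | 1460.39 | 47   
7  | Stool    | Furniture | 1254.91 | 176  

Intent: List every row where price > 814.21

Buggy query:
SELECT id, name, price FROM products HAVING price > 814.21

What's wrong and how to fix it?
Bug: This is a non-aggregate query (no GROUP BY, no aggregates), so in SQLite the HAVING clause is invalid here; a row-level condition belongs in WHERE

Fix: Replace HAVING with WHERE since the condition applies to individual rows

Corrected query:
SELECT id, name, price FROM products WHERE price > 814.21

Result:
id | name     | price  
---+----------+--------
1  | Dumbbell | 1093.4 
4  | Stool    | 844.18 
5  | Helmet   | 861.98 
6  | Dumbbell | 1460.39
7  | Stool    | 1254.91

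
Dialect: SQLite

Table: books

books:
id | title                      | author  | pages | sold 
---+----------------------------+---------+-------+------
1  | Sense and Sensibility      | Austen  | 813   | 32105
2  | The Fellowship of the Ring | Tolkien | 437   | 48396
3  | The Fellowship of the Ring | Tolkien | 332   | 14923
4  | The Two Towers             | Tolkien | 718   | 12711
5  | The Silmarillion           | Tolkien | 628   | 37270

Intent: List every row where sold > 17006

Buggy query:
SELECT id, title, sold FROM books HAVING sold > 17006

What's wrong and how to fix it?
Bug: This is a non-aggregate query (no GROUP BY, no aggregates), so in SQLite the HAVING clause is invalid here; a row-level condition belongs in WHERE

Fix: Use WHERE for row-level filtering

Corrected query:
SELECT id, title, sold FROM books WHERE sold > 17006

Result:
id | title                      | sold 
---+----------------------------+------
1  | Sense and Sensibility      | 32105
2  | The Fellowship of the Ring | 48396
5  | The Silmarillion           | 37270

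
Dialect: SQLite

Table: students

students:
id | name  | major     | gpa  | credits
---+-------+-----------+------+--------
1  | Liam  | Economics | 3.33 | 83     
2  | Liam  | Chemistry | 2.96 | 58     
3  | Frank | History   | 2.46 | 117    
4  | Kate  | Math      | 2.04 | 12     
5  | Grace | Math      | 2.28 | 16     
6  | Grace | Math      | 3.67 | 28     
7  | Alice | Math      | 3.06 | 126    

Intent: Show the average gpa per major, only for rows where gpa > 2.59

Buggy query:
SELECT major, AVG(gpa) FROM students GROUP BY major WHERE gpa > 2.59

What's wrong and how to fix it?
Bug: Row-level WHERE must come before GROUP BY in the clause order

Fix: Move the WHERE clause before GROUP BY

Corrected query:
SELECT major, AVG(gpa) FROM students WHERE gpa > 2.59 GROUP BY major

Result:
major     | AVG(gpa)
----------+---------
Chemistry | 2.96    
Economics | 3.33    
Math      | 3.365   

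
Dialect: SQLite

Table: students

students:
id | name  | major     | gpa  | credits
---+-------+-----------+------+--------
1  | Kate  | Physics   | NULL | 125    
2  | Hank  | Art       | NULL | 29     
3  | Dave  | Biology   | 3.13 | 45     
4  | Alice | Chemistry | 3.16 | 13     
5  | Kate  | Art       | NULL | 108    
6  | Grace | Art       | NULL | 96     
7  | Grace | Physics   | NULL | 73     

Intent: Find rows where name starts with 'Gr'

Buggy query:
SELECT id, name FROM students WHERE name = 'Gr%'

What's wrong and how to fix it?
Bug: '=' compares the literal string including the % character; pattern matching needs LIKE

Fix: Use LIKE for wildcard pattern matching

Corrected query:
SELECT id, name FROM students WHERE name LIKE 'Gr%'

Result:
id | name 
---+------
6  | Grace
7  | Grace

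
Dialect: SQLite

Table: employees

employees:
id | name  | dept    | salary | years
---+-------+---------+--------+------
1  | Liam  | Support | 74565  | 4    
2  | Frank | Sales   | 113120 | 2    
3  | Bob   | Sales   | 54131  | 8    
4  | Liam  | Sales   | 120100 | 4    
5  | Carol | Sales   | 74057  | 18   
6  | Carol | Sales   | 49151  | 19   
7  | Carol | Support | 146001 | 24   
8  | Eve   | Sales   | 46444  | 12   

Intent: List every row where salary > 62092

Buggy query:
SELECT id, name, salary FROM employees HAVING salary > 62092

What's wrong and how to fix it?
Bug: This is a non-aggregate query (no GROUP BY, no aggregates), so in SQLite the HAVING clause is invalid here; a row-level condition belongs in WHERE

Fix: Use WHERE for row-level filtering

Corrected query:
SELECT id, name, salary FROM employees WHERE salary > 62092

Result:
id | name  | salary
---+-------+-------
1  | Liam  | 74565 
2  | Frank | 113120
4  | Liam  | 120100
5  | Carol | 74057 
7  | Carol | 146001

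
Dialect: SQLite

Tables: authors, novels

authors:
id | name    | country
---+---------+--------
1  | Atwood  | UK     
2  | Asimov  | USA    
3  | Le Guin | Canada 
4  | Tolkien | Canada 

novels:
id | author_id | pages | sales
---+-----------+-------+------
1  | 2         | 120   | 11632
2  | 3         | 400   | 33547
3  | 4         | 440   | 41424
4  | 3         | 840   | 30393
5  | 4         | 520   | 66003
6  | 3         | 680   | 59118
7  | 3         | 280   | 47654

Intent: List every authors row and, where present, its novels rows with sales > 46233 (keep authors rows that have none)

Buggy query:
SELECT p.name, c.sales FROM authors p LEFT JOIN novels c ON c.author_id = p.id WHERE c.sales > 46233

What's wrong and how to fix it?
Bug: A WHERE condition on the right-hand table after LEFT JOIN drops unmatched parents

Fix: Move the right-table condition into the ON clause so unmatched parents are kept

Corrected query:
SELECT p.name, c.sales FROM authors p LEFT JOIN novels c ON c.author_id = p.id AND c.sales > 46233

Result:
name    | sales
--------+------
Atwood  | NULL 
Asimov  | NULL 
Le Guin | 47654
Le Guin | 59118
Tolkien | 66003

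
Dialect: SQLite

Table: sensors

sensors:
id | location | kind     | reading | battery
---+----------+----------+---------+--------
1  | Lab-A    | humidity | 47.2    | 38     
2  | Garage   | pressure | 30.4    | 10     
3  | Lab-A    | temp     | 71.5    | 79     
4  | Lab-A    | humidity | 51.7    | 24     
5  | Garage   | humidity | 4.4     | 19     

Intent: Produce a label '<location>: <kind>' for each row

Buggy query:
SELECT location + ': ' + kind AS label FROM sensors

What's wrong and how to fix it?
Bug: '+' is numeric addition; on text columns SQLite converts them to 0 instead of concatenating

Fix: Use the || operator for string concatenation

Corrected query:
SELECT location || ': ' || kind AS label FROM sensors

Result:
label           
----------------
Lab-A: humidity 
Garage: pressure
Lab-A: temp     
Lab-A: humidity 
Garage: humidity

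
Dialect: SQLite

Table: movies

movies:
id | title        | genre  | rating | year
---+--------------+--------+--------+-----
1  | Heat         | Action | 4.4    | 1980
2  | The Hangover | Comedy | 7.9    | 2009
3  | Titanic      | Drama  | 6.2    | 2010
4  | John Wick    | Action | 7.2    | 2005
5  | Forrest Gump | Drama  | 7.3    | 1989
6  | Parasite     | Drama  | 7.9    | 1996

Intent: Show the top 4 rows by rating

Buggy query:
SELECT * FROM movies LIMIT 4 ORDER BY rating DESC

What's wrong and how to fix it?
Bug: LIMIT must come after ORDER BY

Fix: Sort with ORDER BY, then apply LIMIT

Corrected query:
SELECT * FROM movies ORDER BY rating DESC LIMIT 4

Result:
id | title        | genre  | rating | year
---+--------------+--------+--------+-----
2  | The Hangover | Comedy | 7.9    | 2009
6  | Parasite     | Drama  | 7.9    | 1996
5  | Forrest Gump | Drama  | 7.3    | 1989
4  | John Wick    | Action | 7.2    | 2005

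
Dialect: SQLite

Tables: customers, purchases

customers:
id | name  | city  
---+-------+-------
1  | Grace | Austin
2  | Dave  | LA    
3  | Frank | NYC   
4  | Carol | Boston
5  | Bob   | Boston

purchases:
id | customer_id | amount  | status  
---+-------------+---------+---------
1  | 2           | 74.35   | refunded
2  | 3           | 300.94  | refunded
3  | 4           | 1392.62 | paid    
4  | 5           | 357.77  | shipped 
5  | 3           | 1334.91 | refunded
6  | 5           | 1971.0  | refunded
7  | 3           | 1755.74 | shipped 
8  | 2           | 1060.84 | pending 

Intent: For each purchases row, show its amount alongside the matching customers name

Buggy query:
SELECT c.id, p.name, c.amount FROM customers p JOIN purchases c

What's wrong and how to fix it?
Bug: JOIN with no ON clause produces a cartesian product; every purchases row pairs with every customers row

Fix: Specify the join condition linking the foreign key to the parent id

Corrected query:
SELECT c.id, p.name, c.amount FROM customers p JOIN purchases c ON c.customer_id = p.id

Result:
id | name  | amount 
---+-------+--------
1  | Dave  | 74.35  
2  | Frank | 300.94 
3  | Carol | 1392.62
4  | Bob   | 357.77 
5  | Frank | 1334.91
6  | Bob   | 1971   
7  | Frank | 1755.74
8  | Dave  | 1060.84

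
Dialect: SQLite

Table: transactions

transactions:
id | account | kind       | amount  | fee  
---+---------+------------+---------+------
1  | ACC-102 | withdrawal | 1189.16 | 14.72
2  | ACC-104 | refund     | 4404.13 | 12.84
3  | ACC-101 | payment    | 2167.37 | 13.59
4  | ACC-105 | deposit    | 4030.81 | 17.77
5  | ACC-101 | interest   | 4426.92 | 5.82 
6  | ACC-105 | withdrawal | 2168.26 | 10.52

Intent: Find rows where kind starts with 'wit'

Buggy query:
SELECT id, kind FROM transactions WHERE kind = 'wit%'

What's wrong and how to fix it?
Bug: '=' compares the literal string including the % character; pattern matching needs LIKE

Fix: Use LIKE for wildcard pattern matching

Corrected query:
SELECT id, kind FROM transactions WHERE kind LIKE 'wit%'

Result:
id | kind      
---+-----------
1  | withdrawal
6  | withdrawal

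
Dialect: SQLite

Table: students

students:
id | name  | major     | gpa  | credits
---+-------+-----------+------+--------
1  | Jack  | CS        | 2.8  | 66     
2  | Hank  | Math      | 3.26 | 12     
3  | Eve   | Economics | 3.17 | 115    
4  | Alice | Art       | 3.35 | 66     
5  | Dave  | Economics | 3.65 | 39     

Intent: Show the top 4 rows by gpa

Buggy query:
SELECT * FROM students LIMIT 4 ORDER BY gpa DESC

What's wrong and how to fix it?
Bug: LIMIT must come after ORDER BY

Fix: Sort with ORDER BY, then apply LIMIT

Corrected query:
SELECT * FROM students ORDER BY gpa DESC LIMIT 4

Result:
id | name  | major     | gpa  | credits
---+-------+-----------+------+--------
5  | Dave  | Economics | 3.65 | 39     
4  | Alice | Art       | 3.35 | 66     
2  | Hank  | Math      | 3.26 | 12     
3  | Eve   | Economics | 3.17 | 115    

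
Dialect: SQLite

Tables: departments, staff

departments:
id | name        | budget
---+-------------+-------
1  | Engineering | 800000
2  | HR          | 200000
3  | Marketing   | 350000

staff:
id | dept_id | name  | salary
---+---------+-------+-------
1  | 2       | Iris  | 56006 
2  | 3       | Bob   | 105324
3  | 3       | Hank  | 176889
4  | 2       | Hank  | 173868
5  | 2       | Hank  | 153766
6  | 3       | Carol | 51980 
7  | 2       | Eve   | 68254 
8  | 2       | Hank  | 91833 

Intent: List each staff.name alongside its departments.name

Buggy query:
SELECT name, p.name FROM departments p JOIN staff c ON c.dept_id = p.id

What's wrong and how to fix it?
Bug: 'name' exists in both joined tables, so the database can't tell which one is meant

Fix: Prefix ambiguous columns with the table alias

Corrected query:
SELECT c.name, p.name FROM departments p JOIN staff c ON c.dept_id = p.id

Result:
name  | name     
------+----------
Iris  | HR       
Bob   | Marketing
Hank  | Marketing
Hank  | HR       
Hank  | HR       
Carol | Marketing
Eve   | HR       
Hank  | HR       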